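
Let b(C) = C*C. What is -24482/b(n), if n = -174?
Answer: -12241/15138 ≈ -0.80863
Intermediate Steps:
b(C) = C²
-24482/b(n) = -24482/((-174)²) = -24482/30276 = -24482*1/30276 = -12241/15138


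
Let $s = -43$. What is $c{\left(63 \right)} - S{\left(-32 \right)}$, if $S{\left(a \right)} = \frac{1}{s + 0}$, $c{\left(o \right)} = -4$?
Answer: $- \frac{171}{43} \approx -3.9767$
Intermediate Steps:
$S{\left(a \right)} = - \frac{1}{43}$ ($S{\left(a \right)} = \frac{1}{-43 + 0} = \frac{1}{-43} = - \frac{1}{43}$)
$c{\left(63 \right)} - S{\left(-32 \right)} = -4 - - \frac{1}{43} = -4 + \frac{1}{43} = - \frac{171}{43}$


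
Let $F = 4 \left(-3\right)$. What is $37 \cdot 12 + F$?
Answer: $432$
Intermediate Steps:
$F = -12$
$37 \cdot 12 + F = 37 \cdot 12 - 12 = 444 - 12 = 432$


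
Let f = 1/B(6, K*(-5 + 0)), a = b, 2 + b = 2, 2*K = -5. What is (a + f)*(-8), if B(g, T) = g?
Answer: -4/3 ≈ -1.3333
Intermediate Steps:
K = -5/2 (K = (1/2)*(-5) = -5/2 ≈ -2.5000)
b = 0 (b = -2 + 2 = 0)
a = 0
f = 1/6 ≈ 0.16667
(a + f)*(-8) = (0 + 1/6)*(-8) = (1/6)*(-8) = -4/3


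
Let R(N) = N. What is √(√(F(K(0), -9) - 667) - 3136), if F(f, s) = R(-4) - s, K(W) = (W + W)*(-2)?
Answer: √(-3136 + I*√662) ≈ 0.2297 + 56.0*I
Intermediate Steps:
K(W) = -4*W (K(W) = (2*W)*(-2) = -4*W)
F(f, s) = -4 - s
√(√(F(K(0), -9) - 667) - 3136) = √(√((-4 - 1*(-9)) - 667) - 3136) = √(√((-4 + 9) - 667) - 3136) = √(√(5 - 667) - 3136) = √(√(-662) - 3136) = √(I*√662 - 3136) = √(-3136 + I*√662)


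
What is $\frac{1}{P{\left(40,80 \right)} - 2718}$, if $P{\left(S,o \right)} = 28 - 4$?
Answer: $- \frac{1}{2694} \approx -0.0003712$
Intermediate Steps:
$P{\left(S,o \right)} = 24$ ($P{\left(S,o \right)} = 28 - 4 = 24$)
$\frac{1}{P{\left(40,80 \right)} - 2718} = \frac{1}{24 - 2718} = \frac{1}{-2694} = - \frac{1}{2694}$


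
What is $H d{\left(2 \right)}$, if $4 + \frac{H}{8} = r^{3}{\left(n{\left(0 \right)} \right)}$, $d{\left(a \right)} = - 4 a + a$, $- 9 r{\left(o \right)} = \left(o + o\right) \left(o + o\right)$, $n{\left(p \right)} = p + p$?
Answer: $192$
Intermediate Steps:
$n{\left(p \right)} = 2 p$
$r{\left(o \right)} = - \frac{4 o^{2}}{9}$ ($r{\left(o \right)} = - \frac{\left(o + o\right) \left(o + o\right)}{9} = - \frac{2 o 2 o}{9} = - \frac{4 o^{2}}{9}$)
$d{\left(a \right)} = - 3 a$
$H = -32$ ($H = -32 + 8 \left(- \frac{4 \left(2 \cdot 0\right)^{2}}{9}\right)^{3} = -32 + 8 \left(- \frac{4 \cdot 0^{2}}{9}\right)^{3} = -32 + 8 \left(\left(- \frac{4}{9}\right) 0\right)^{3} = -32 + 8 \cdot 0^{3} = -32 + 8 \cdot 0 = -32 + 0 = -32$)
$H d{\left(2 \right)} = - 32 \left(\left(-3\right) 2\right) = \left(-32\right) \left(-6\right) = 192$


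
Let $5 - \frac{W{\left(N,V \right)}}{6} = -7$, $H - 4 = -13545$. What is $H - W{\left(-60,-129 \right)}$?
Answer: $-13613$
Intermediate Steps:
$H = -13541$ ($H = 4 - 13545 = -13541$)
$W{\left(N,V \right)} = 72$ ($W{\left(N,V \right)} = 30 - -42 = 30 + 42 = 72$)
$H - W{\left(-60,-129 \right)} = -13541 - 72 = -13613$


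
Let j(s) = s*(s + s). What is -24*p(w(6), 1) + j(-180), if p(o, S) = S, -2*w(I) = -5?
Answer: 64776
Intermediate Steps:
w(I) = 5/2 (w(I) = -½*(-5) = 5/2)
j(s) = 2*s² (j(s) = s*(2*s) = 2*s²)
-24*p(w(6), 1) + j(-180) = -24*1 + 2*(-180)² = -24 + 2*32400 = -24 + 64800 = 64776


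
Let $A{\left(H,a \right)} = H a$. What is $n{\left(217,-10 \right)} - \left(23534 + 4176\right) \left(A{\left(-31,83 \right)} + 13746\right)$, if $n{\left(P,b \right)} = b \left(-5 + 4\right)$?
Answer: $-309603820$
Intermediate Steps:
$n{\left(P,b \right)} = - b$ ($n{\left(P,b \right)} = b \left(-1\right) = - b$)
$n{\left(217,-10 \right)} - \left(23534 + 4176\right) \left(A{\left(-31,83 \right)} + 13746\right) = \left(-1\right) \left(-10\right) - \left(23534 + 4176\right) \left(\left(-31\right) 83 + 13746\right) = 10 - 27710 \left(-2573 + 13746\right) = 10 - 27710 \cdot 11173 = 10 - 309603830 = -309603820$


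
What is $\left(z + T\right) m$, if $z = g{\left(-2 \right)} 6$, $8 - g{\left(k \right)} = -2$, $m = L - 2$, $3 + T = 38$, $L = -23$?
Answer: $-2375$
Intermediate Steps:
$T = 35$ ($T = -3 + 38 = 35$)
$m = -25$ ($m = -23 - 2 = -25$)
$g{\left(k \right)} = 10$ ($g{\left(k \right)} = 8 - -2 = 8 + 2 = 10$)
$z = 60$ ($z = 10 \cdot 6 = 60$)
$\left(z + T\right) m = \left(60 + 35\right) \left(-25\right) = 95 \left(-25\right) = -2375$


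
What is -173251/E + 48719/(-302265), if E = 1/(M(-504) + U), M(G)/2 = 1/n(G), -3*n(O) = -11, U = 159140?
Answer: -91672091423365099/3324915 ≈ -2.7571e+10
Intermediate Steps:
n(O) = 11/3 (n(O) = -1/3*(-11) = 11/3)
M(G) = 6/11 (M(G) = 2/(11/3) = 2*(3/11) = 6/11)
E = 11/1750546 (E = 1/(6/11 + 159140) = 1/(1750546/11) = 11/1750546 ≈ 6.2837e-6)
-173251/E + 48719/(-302265) = -173251/11/1750546 + 48719/(-302265) = -173251*1750546/11 + 48719*(-1/302265) = -303283845046/11 - 48719/302265 = -91672091423365099/3324915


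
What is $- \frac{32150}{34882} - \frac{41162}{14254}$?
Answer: $- \frac{473519746}{124302007} \approx -3.8094$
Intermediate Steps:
$- \frac{32150}{34882} - \frac{41162}{14254} = \left(-32150\right) \frac{1}{34882} - \frac{20581}{7127} = - \frac{16075}{17441} - \frac{20581}{7127} = - \frac{473519746}{124302007}$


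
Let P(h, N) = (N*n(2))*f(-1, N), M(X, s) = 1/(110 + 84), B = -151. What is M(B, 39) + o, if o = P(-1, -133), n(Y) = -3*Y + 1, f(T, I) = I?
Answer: -17158329/194 ≈ -88445.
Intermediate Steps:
M(X, s) = 1/194
n(Y) = 1 - 3*Y
P(h, N) = -5*N² (P(h, N) = (N*(1 - 3*2))*N = (N*(1 - 6))*N = (N*(-5))*N = (-5*N)*N = -5*N²)
o = -88445 (o = -5*(-133)² = -5*17689 = -88445)
M(B, 39) + o = 1/194 - 88445 = -17158329/194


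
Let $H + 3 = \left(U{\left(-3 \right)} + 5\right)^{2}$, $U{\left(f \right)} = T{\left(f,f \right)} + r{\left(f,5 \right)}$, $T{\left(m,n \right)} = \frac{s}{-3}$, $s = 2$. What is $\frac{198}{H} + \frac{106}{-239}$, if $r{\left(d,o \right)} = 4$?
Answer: $\frac{181255}{71461} \approx 2.5364$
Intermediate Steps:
$T{\left(m,n \right)} = - \frac{2}{3}$ ($T{\left(m,n \right)} = \frac{2}{-3} = 2 \left(- \frac{1}{3}\right) = - \frac{2}{3}$)
$U{\left(f \right)} = \frac{10}{3}$ ($U{\left(f \right)} = - \frac{2}{3} + 4 = \frac{10}{3}$)
$H = \frac{598}{9}$ ($H = -3 + \left(\frac{10}{3} + 5\right)^{2} = -3 + \left(\frac{25}{3}\right)^{2} = -3 + \frac{625}{9} = \frac{598}{9} \approx 66.444$)
$\frac{198}{H} + \frac{106}{-239} = \frac{198}{\frac{598}{9}} + \frac{106}{-239} = 198 \cdot \frac{9}{598} + 106 \left(- \frac{1}{239}\right) = \frac{891}{299} - \frac{106}{239} = \frac{181255}{71461}$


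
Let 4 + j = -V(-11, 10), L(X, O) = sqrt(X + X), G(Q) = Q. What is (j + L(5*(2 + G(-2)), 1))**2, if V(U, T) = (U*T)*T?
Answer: 1201216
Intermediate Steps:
V(U, T) = U*T**2 (V(U, T) = (T*U)*T = U*T**2)
L(X, O) = sqrt(2)*sqrt(X) (L(X, O) = sqrt(2*X) = sqrt(2)*sqrt(X))
j = 1096 (j = -4 - (-11)*10**2 = -4 - (-11)*100 = -4 - 1*(-1100) = -4 + 1100 = 1096)
(j + L(5*(2 + G(-2)), 1))**2 = (1096 + sqrt(2)*sqrt(5*(2 - 2)))**2 = (1096 + sqrt(2)*sqrt(5*0))**2 = (1096 + sqrt(2)*sqrt(0))**2 = (1096 + sqrt(2)*0)**2 = (1096 + 0)**2 = 1096**2 = 1201216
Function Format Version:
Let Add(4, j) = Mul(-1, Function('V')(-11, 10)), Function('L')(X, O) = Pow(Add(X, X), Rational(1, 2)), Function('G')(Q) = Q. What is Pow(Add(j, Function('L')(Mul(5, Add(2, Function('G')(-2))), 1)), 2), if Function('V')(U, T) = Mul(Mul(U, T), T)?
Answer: 1201216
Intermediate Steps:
Function('V')(U, T) = Mul(U, Pow(T, 2)) (Function('V')(U, T) = Mul(Mul(T, U), T) = Mul(U, Pow(T, 2)))
Function('L')(X, O) = Mul(Pow(2, Rational(1, 2)), Pow(X, Rational(1, 2))) (Function('L')(X, O) = Pow(Mul(2, X), Rational(1, 2)) = Mul(Pow(2, Rational(1, 2)), Pow(X, Rational(1, 2))))
j = 1096 (j = Add(-4, Mul(-1, Mul(-11, Pow(10, 2)))) = Add(-4, Mul(-1, Mul(-11, 100))) = Add(-4, Mul(-1, -1100)) = Add(-4, 1100) = 1096)
Pow(Add(j, Function('L')(Mul(5, Add(2, Function('G')(-2))), 1)), 2) = Pow(Add(1096, Mul(Pow(2, Rational(1, 2)), Pow(Mul(5, Add(2, -2)), Rational(1, 2)))), 2) = Pow(Add(1096, Mul(Pow(2, Rational(1, 2)), Pow(Mul(5, 0), Rational(1, 2)))), 2) = Pow(Add(1096, Mul(Pow(2, Rational(1, 2)), Pow(0, Rational(1, 2)))), 2) = Pow(Add(1096, Mul(Pow(2, Rational(1, 2)), 0)), 2) = Pow(Add(1096, 0), 2) = Pow(1096, 2) = 1201216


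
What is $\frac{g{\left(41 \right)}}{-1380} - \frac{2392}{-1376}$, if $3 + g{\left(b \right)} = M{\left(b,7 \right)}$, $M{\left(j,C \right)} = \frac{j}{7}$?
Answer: $\frac{144245}{83076} \approx 1.7363$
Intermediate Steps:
$M{\left(j,C \right)} = \frac{j}{7}$ ($M{\left(j,C \right)} = j \frac{1}{7} = \frac{j}{7}$)
$g{\left(b \right)} = -3 + \frac{b}{7}$
$\frac{g{\left(41 \right)}}{-1380} - \frac{2392}{-1376} = \frac{-3 + \frac{1}{7} \cdot 41}{-1380} - \frac{2392}{-1376} = \left(-3 + \frac{41}{7}\right) \left(- \frac{1}{1380}\right) - - \frac{299}{172} = \frac{20}{7} \left(- \frac{1}{1380}\right) + \frac{299}{172} = - \frac{1}{483} + \frac{299}{172} = \frac{144245}{83076}$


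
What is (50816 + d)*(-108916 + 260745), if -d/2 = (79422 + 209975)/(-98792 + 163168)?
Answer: 248297504374119/32188 ≈ 7.7140e+9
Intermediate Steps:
d = -289397/32188 (d = -2*(79422 + 209975)/(-98792 + 163168) = -578794/64376 = -2*289397/64376 = -289397/32188 ≈ -8.9908)
(50816 + d)*(-108916 + 260745) = (50816 - 289397/32188)*(-108916 + 260745) = (1635376011/32188)*151829 = 248297504374119/32188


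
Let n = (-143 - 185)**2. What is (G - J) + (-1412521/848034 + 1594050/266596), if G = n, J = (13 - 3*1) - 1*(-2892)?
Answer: 268951597701014/2569119003 ≈ 1.0469e+5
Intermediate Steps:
n = 107584 (n = (-328)**2 = 107584)
J = 2902 (J = (13 - 3) + 2892 = 10 + 2892 = 2902)
G = 107584
(G - J) + (-1412521/848034 + 1594050/266596) = (107584 - 1*2902) + (-1412521/848034 + 1594050/266596) = (107584 - 2902) + (-1412521*1/848034 + 1594050*(1/266596)) = 104682 + (-128411/77094 + 797025/133298) = 104682 + 11082228968/2569119003 = 268951597701014/2569119003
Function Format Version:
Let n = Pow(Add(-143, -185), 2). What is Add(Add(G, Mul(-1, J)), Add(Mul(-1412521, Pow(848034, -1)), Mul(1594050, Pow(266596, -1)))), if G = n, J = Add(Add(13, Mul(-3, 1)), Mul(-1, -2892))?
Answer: Rational(268951597701014, 2569119003) ≈ 1.0469e+5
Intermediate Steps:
n = 107584 (n = Pow(-328, 2) = 107584)
J = 2902 (J = Add(Add(13, -3), 2892) = Add(10, 2892) = 2902)
G = 107584
Add(Add(G, Mul(-1, J)), Add(Mul(-1412521, Pow(848034, -1)), Mul(1594050, Pow(266596, -1)))) = Add(Add(107584, Mul(-1, 2902)), Add(Mul(-1412521, Pow(848034, -1)), Mul(1594050, Pow(266596, -1)))) = Add(Add(107584, -2902), Add(Mul(-1412521, Rational(1, 848034)), Mul(1594050, Rational(1, 266596)))) = Add(104682, Add(Rational(-128411, 77094), Rational(797025, 133298))) = Add(104682, Rational(11082228968, 2569119003)) = Rational(268951597701014, 2569119003)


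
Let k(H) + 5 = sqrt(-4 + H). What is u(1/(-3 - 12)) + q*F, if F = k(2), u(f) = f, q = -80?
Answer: 5999/15 - 80*I*sqrt(2) ≈ 399.93 - 113.14*I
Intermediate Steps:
k(H) = -5 + sqrt(-4 + H)
F = -5 + I*sqrt(2) (F = -5 + sqrt(-4 + 2) = -5 + sqrt(-2) = -5 + I*sqrt(2) ≈ -5.0 + 1.4142*I)
u(1/(-3 - 12)) + q*F = 1/(-3 - 12) - 80*(-5 + I*sqrt(2)) = 1/(-15) + (400 - 80*I*sqrt(2)) = -1/15 + (400 - 80*I*sqrt(2)) = 5999/15 - 80*I*sqrt(2)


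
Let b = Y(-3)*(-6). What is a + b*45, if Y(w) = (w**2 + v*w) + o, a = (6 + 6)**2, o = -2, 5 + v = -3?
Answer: -8226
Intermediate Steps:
v = -8 (v = -5 - 3 = -8)
a = 144 (a = 12**2 = 144)
Y(w) = -2 + w**2 - 8*w (Y(w) = (w**2 - 8*w) - 2 = -2 + w**2 - 8*w)
b = -186 (b = (-2 + (-3)**2 - 8*(-3))*(-6) = (-2 + 9 + 24)*(-6) = 31*(-6) = -186)
a + b*45 = 144 - 186*45 = 144 - 8370 = -8226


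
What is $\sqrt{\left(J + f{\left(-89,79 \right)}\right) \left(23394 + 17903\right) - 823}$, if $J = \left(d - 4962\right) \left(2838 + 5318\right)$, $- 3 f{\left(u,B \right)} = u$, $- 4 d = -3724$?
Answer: $\frac{2 i \sqrt{3054855311934}}{3} \approx 1.1652 \cdot 10^{6} i$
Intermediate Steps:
$d = 931$ ($d = \left(- \frac{1}{4}\right) \left(-3724\right) = 931$)
$f{\left(u,B \right)} = - \frac{u}{3}$
$J = -32876836$ ($J = \left(931 - 4962\right) \left(2838 + 5318\right) = \left(-4031\right) 8156 = -32876836$)
$\sqrt{\left(J + f{\left(-89,79 \right)}\right) \left(23394 + 17903\right) - 823} = \sqrt{\left(-32876836 - - \frac{89}{3}\right) \left(23394 + 17903\right) - 823} = \sqrt{\left(-32876836 + \frac{89}{3}\right) 41297 - 823} = \sqrt{\left(- \frac{98630419}{3}\right) 41297 - 823} = \sqrt{- \frac{4073140413443}{3} - 823} = \sqrt{- \frac{4073140415912}{3}} = \frac{2 i \sqrt{3054855311934}}{3}$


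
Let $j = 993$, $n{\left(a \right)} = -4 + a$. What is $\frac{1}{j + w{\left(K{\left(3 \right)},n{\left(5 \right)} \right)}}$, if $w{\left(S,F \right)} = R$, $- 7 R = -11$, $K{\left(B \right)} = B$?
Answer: $\frac{7}{6962} \approx 0.0010055$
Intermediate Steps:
$R = \frac{11}{7}$ ($R = \left(- \frac{1}{7}\right) \left(-11\right) = \frac{11}{7} \approx 1.5714$)
$w{\left(S,F \right)} = \frac{11}{7}$
$\frac{1}{j + w{\left(K{\left(3 \right)},n{\left(5 \right)} \right)}} = \frac{1}{993 + \frac{11}{7}} = \frac{1}{\frac{6962}{7}} = \frac{7}{6962}$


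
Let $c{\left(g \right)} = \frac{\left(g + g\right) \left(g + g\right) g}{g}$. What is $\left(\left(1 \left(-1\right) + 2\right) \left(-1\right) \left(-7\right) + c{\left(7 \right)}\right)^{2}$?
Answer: $41209$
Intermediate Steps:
$c{\left(g \right)} = 4 g^{2}$ ($c{\left(g \right)} = \frac{2 g 2 g g}{g} = \frac{4 g^{2} g}{g} = \frac{4 g^{3}}{g} = 4 g^{2}$)
$\left(\left(1 \left(-1\right) + 2\right) \left(-1\right) \left(-7\right) + c{\left(7 \right)}\right)^{2} = \left(\left(1 \left(-1\right) + 2\right) \left(-1\right) \left(-7\right) + 4 \cdot 7^{2}\right)^{2} = \left(\left(-1 + 2\right) \left(-1\right) \left(-7\right) + 4 \cdot 49\right)^{2} = \left(1 \left(-1\right) \left(-7\right) + 196\right)^{2} = \left(\left(-1\right) \left(-7\right) + 196\right)^{2} = \left(7 + 196\right)^{2} = 203^{2} = 41209$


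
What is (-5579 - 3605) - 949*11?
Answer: -19623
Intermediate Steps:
(-5579 - 3605) - 949*11 = -9184 - 10439 = -19623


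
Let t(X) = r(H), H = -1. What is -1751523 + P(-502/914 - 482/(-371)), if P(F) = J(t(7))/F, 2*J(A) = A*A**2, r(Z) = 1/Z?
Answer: -445422977585/254306 ≈ -1.7515e+6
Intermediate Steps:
t(X) = -1 (t(X) = 1/(-1) = -1)
J(A) = A**3/2 (J(A) = (A*A**2)/2 = A**3/2)
P(F) = -1/(2*F) (P(F) = ((1/2)*(-1)**3)/F = ((1/2)*(-1))/F = -1/(2*F))
-1751523 + P(-502/914 - 482/(-371)) = -1751523 - 1/(2*(-502/914 - 482/(-371))) = -1751523 - 1/(2*(-502*1/914 - 482*(-1/371))) = -1751523 - 1/(2*(-251/457 + 482/371)) = -1751523 - 1/(2*127153/169547) = -1751523 - 1/2*169547/127153 = -1751523 - 169547/254306 = -445422977585/254306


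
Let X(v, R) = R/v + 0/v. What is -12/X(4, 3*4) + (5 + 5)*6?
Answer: 56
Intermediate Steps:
X(v, R) = R/v (X(v, R) = R/v + 0 = R/v)
-12/X(4, 3*4) + (5 + 5)*6 = -12/((3*4)/4) + (5 + 5)*6 = -12/(12*(¼)) + 10*6 = -12/3 + 60 = -12*⅓ + 60 = -4 + 60 = 56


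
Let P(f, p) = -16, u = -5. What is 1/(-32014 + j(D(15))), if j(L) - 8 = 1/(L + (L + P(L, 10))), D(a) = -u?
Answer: -6/192037 ≈ -3.1244e-5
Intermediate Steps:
D(a) = 5 (D(a) = -1*(-5) = 5)
j(L) = 8 + 1/(-16 + 2*L) (j(L) = 8 + 1/(L + (L - 16)) = 8 + 1/(L + (-16 + L)) = 8 + 1/(-16 + 2*L))
1/(-32014 + j(D(15))) = 1/(-32014 + (-127 + 16*5)/(2*(-8 + 5))) = 1/(-32014 + (1/2)*(-127 + 80)/(-3)) = 1/(-32014 + (1/2)*(-1/3)*(-47)) = 1/(-32014 + 47/6) = 1/(-192037/6) = -6/192037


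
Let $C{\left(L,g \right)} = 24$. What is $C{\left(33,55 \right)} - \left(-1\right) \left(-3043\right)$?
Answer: $-3019$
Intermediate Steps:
$C{\left(33,55 \right)} - \left(-1\right) \left(-3043\right) = 24 - \left(-1\right) \left(-3043\right) = 24 - 3043 = -3019$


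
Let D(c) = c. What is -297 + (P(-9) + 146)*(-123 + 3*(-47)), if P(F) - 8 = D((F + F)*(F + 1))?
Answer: -78969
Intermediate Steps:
P(F) = 8 + 2*F*(1 + F) (P(F) = 8 + (F + F)*(F + 1) = 8 + (2*F)*(1 + F) = 8 + 2*F*(1 + F))
-297 + (P(-9) + 146)*(-123 + 3*(-47)) = -297 + ((8 + 2*(-9)*(1 - 9)) + 146)*(-123 + 3*(-47)) = -297 + ((8 + 2*(-9)*(-8)) + 146)*(-123 - 141) = -297 + ((8 + 144) + 146)*(-264) = -297 + (152 + 146)*(-264) = -297 + 298*(-264) = -297 - 78672 = -78969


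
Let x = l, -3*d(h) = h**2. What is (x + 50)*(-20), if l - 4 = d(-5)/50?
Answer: -3230/3 ≈ -1076.7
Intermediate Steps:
d(h) = -h**2/3
l = 23/6 (l = 4 - 1/3*(-5)**2/50 = 4 - 1/3*25*(1/50) = 4 - 25/3*1/50 = 4 - 1/6 = 23/6 ≈ 3.8333)
x = 23/6 ≈ 3.8333
(x + 50)*(-20) = (23/6 + 50)*(-20) = (323/6)*(-20) = -3230/3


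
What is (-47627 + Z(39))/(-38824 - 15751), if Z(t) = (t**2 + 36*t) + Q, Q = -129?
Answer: 44831/54575 ≈ 0.82146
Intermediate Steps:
Z(t) = -129 + t**2 + 36*t (Z(t) = (t**2 + 36*t) - 129 = -129 + t**2 + 36*t)
(-47627 + Z(39))/(-38824 - 15751) = (-47627 + (-129 + 39**2 + 36*39))/(-38824 - 15751) = (-47627 + (-129 + 1521 + 1404))/(-54575) = (-47627 + 2796)*(-1/54575) = -44831*(-1/54575) = 44831/54575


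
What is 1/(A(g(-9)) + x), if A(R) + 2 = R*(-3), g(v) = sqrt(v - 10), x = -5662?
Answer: I/(3*(sqrt(19) - 1888*I)) ≈ -0.00017655 + 4.0761e-7*I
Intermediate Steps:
g(v) = sqrt(-10 + v)
A(R) = -2 - 3*R (A(R) = -2 + R*(-3) = -2 - 3*R)
1/(A(g(-9)) + x) = 1/((-2 - 3*sqrt(-10 - 9)) - 5662) = 1/((-2 - 3*I*sqrt(19)) - 5662) = 1/(-5664 - 3*I*sqrt(19))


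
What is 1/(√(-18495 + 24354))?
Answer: √651/1953 ≈ 0.013064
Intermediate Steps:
1/(√(-18495 + 24354)) = 1/(√5859) = 1/(3*√651) = √651/1953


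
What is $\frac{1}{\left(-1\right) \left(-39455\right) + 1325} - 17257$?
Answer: $- \frac{703740459}{40780} \approx -17257.0$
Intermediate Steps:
$\frac{1}{\left(-1\right) \left(-39455\right) + 1325} - 17257 = \frac{1}{39455 + 1325} - 17257 = \frac{1}{40780} - 17257 = - \frac{703740459}{40780}$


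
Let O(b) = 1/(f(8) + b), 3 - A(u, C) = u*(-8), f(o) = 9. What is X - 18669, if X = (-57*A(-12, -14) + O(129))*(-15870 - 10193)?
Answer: -19068677279/138 ≈ -1.3818e+8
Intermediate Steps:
A(u, C) = 3 + 8*u (A(u, C) = 3 - u*(-8) = 3 - (-8)*u = 3 + 8*u)
O(b) = 1/(9 + b)
X = -19066100957/138 (X = (-57*(3 + 8*(-12)) + 1/(9 + 129))*(-15870 - 10193) = (-57*(3 - 96) + 1/138)*(-26063) = (-57*(-93) + 1/138)*(-26063) = (5301 + 1/138)*(-26063) = (731539/138)*(-26063) = -19066100957/138 ≈ -1.3816e+8)
X - 18669 = -19066100957/138 - 18669 = -19068677279/138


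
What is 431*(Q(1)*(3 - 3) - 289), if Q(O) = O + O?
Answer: -124559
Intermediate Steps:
Q(O) = 2*O
431*(Q(1)*(3 - 3) - 289) = 431*((2*1)*(3 - 3) - 289) = 431*(2*0 - 289) = 431*(0 - 289) = 431*(-289) = -124559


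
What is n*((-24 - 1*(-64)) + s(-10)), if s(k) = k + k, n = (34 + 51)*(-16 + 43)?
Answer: 45900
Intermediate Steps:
n = 2295 (n = 85*27 = 2295)
s(k) = 2*k
n*((-24 - 1*(-64)) + s(-10)) = 2295*((-24 - 1*(-64)) + 2*(-10)) = 2295*((-24 + 64) - 20) = 2295*(40 - 20) = 2295*20 = 45900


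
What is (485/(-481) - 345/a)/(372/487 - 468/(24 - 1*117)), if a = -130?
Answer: 23898551/84178848 ≈ 0.28390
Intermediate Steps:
(485/(-481) - 345/a)/(372/487 - 468/(24 - 1*117)) = (485/(-481) - 345/(-130))/(372/487 - 468/(24 - 1*117)) = (485*(-1/481) - 345*(-1/130))/(372*(1/487) - 468/(24 - 117)) = (-485/481 + 69/26)/(372/487 - 468/(-93)) = 1583/(962*(372/487 - 468*(-1/93))) = 1583/(962*(372/487 + 156/31)) = 1583/(962*(87504/15097)) = (1583/962)*(15097/87504) = 23898551/84178848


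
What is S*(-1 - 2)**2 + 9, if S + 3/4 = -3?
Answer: -99/4 ≈ -24.750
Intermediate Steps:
S = -15/4 (S = -3/4 - 3 = -15/4 ≈ -3.7500)
S*(-1 - 2)**2 + 9 = -15*(-1 - 2)**2/4 + 9 = -15/4*(-3)**2 + 9 = -15/4*9 + 9 = -135/4 + 9 = -99/4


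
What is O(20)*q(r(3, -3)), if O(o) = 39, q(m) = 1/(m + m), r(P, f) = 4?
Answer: 39/8 ≈ 4.8750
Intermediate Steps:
q(m) = 1/(2*m)
O(20)*q(r(3, -3)) = 39*((½)/4) = 39*((½)*(¼)) = 39*(⅛) = 39/8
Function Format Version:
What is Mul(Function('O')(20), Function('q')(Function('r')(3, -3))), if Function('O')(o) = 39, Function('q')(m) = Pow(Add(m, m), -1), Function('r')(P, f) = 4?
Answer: Rational(39, 8) ≈ 4.8750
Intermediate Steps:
Function('q')(m) = Mul(Rational(1, 2), Pow(m, -1)) (Function('q')(m) = Pow(Mul(2, m), -1) = Mul(Rational(1, 2), Pow(m, -1)))
Mul(Function('O')(20), Function('q')(Function('r')(3, -3))) = Mul(39, Mul(Rational(1, 2), Pow(4, -1))) = Mul(39, Mul(Rational(1, 2), Rational(1, 4))) = Mul(39, Rational(1, 8)) = Rational(39, 8)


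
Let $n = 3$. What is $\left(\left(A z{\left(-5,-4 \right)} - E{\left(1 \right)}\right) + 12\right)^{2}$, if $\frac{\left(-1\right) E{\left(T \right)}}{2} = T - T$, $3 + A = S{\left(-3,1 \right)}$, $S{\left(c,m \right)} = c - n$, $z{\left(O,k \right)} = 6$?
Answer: $1764$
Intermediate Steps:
$S{\left(c,m \right)} = -3 + c$ ($S{\left(c,m \right)} = c - 3 = -3 + c$)
$A = -9$ ($A = -3 - 6 = -9$)
$E{\left(T \right)} = 0$ ($E{\left(T \right)} = - 2 \left(T - T\right) = \left(-2\right) 0 = 0$)
$\left(\left(A z{\left(-5,-4 \right)} - E{\left(1 \right)}\right) + 12\right)^{2} = \left(\left(\left(-9\right) 6 - 0\right) + 12\right)^{2} = \left(\left(-54 + 0\right) + 12\right)^{2} = \left(-54 + 12\right)^{2} = \left(-42\right)^{2} = 1764$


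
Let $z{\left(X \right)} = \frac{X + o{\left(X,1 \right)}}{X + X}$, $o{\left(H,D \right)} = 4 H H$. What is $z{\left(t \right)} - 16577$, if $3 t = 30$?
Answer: $- \frac{33113}{2} \approx -16557.0$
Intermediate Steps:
$t = 10$ ($t = \frac{1}{3} \cdot 30 = 10$)
$o{\left(H,D \right)} = 4 H^{2}$
$z{\left(X \right)} = \frac{X + 4 X^{2}}{2 X}$ ($z{\left(X \right)} = \frac{X + 4 X^{2}}{X + X} = \frac{X + 4 X^{2}}{2 X}$)
$z{\left(t \right)} - 16577 = \left(\frac{1}{2} + 2 \cdot 10\right) - 16577 = \left(\frac{1}{2} + 20\right) - 16577 = \frac{41}{2} - 16577 = - \frac{33113}{2}$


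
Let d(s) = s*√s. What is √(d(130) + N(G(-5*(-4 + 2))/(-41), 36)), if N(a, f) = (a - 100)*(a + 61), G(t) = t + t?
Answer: √(-10221720 + 218530*√130)/41 ≈ 67.812*I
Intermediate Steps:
G(t) = 2*t
d(s) = s^(3/2)
N(a, f) = (-100 + a)*(61 + a)
√(d(130) + N(G(-5*(-4 + 2))/(-41), 36)) = √(130^(3/2) + (-6100 + ((2*(-5*(-4 + 2)))/(-41))² - 39*2*(-5*(-4 + 2))/(-41))) = √(130*√130 + (-6100 + ((2*(-5*(-2)))*(-1/41))² - 39*2*(-5*(-2))*(-1)/41)) = √(130*√130 + (-6100 + ((2*10)*(-1/41))² - 39*2*10*(-1)/41)) = √(130*√130 + (-6100 + (20*(-1/41))² - 780*(-1)/41)) = √(130*√130 + (-6100 + (-20/41)² - 39*(-20/41))) = √(130*√130 + (-6100 + 400/1681 + 780/41)) = √(130*√130 - 10221720/1681) = √(-10221720/1681 + 130*√130)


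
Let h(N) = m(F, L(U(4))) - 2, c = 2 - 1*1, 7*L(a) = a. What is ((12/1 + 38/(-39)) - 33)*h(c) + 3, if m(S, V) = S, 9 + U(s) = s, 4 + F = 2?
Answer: 3545/39 ≈ 90.897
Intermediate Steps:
F = -2 (F = -4 + 2 = -2)
U(s) = -9 + s
L(a) = a/7
c = 1 (c = 2 - 1 = 1)
h(N) = -4 (h(N) = -2 - 2 = -4)
((12/1 + 38/(-39)) - 33)*h(c) + 3 = ((12/1 + 38/(-39)) - 33)*(-4) + 3 = ((12*1 + 38*(-1/39)) - 33)*(-4) + 3 = ((12 - 38/39) - 33)*(-4) + 3 = (430/39 - 33)*(-4) + 3 = -857/39*(-4) + 3 = 3428/39 + 3 = 3545/39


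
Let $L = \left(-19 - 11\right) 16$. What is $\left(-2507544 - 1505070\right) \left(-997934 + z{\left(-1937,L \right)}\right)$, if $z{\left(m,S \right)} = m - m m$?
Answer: $19067299709760$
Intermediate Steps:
$L = -480$ ($L = \left(-30\right) 16 = -480$)
$z{\left(m,S \right)} = m - m^{2}$
$\left(-2507544 - 1505070\right) \left(-997934 + z{\left(-1937,L \right)}\right) = \left(-2507544 - 1505070\right) \left(-997934 - 1937 \left(1 - -1937\right)\right) = - 4012614 \left(-997934 - 1937 \left(1 + 1937\right)\right) = - 4012614 \left(-997934 - 3753906\right) = \left(-4012614\right) \left(-4751840\right) = 19067299709760$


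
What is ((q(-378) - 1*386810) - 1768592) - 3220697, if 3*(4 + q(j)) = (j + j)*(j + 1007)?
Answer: -5534611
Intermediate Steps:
q(j) = -4 + 2*j*(1007 + j)/3 (q(j) = -4 + ((j + j)*(j + 1007))/3 = -4 + ((2*j)*(1007 + j))/3 = -4 + (2*j*(1007 + j))/3 = -4 + 2*j*(1007 + j)/3)
((q(-378) - 1*386810) - 1768592) - 3220697 = (((-4 + (⅔)*(-378)² + (2014/3)*(-378)) - 1*386810) - 1768592) - 3220697 = (((-4 + (⅔)*142884 - 253764) - 386810) - 1768592) - 3220697 = (((-4 + 95256 - 253764) - 386810) - 1768592) - 3220697 = ((-158512 - 386810) - 1768592) - 3220697 = (-545322 - 1768592) - 3220697 = -2313914 - 3220697 = -5534611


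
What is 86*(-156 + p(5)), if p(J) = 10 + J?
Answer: -12126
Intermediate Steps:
86*(-156 + p(5)) = 86*(-156 + (10 + 5)) = 86*(-156 + 15) = 86*(-141) = -12126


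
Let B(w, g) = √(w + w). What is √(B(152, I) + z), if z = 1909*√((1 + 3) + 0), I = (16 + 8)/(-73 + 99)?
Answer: √(3818 + 4*√19) ≈ 61.931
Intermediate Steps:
I = 12/13 (I = 24/26 = 24*(1/26) = 12/13 ≈ 0.92308)
B(w, g) = √2*√w (B(w, g) = √(2*w) = √2*√w)
z = 3818 (z = 1909*√(4 + 0) = 1909*√4 = 1909*2 = 3818)
√(B(152, I) + z) = √(√2*√152 + 3818) = √(√2*(2*√38) + 3818) = √(4*√19 + 3818) = √(3818 + 4*√19)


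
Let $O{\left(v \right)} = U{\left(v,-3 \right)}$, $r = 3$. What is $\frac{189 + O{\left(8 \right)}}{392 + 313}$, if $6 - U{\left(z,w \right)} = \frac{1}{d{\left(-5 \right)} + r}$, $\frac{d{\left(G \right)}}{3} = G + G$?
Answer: $\frac{5266}{19035} \approx 0.27665$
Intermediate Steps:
$d{\left(G \right)} = 6 G$ ($d{\left(G \right)} = 3 \left(G + G\right) = 3 \cdot 2 G = 6 G$)
$U{\left(z,w \right)} = \frac{163}{27}$ ($U{\left(z,w \right)} = 6 - \frac{1}{6 \left(-5\right) + 3} = 6 - \frac{1}{-30 + 3} = 6 - \frac{1}{-27} = 6 - - \frac{1}{27} = 6 + \frac{1}{27} = \frac{163}{27}$)
$O{\left(v \right)} = \frac{163}{27}$
$\frac{189 + O{\left(8 \right)}}{392 + 313} = \frac{189 + \frac{163}{27}}{392 + 313} = \frac{5266}{27 \cdot 705} = \frac{5266}{27} \cdot \frac{1}{705} = \frac{5266}{19035}$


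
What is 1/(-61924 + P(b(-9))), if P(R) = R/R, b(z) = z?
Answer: -1/61923 ≈ -1.6149e-5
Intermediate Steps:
P(R) = 1
1/(-61924 + P(b(-9))) = 1/(-61924 + 1) = 1/(-61923) = -1/61923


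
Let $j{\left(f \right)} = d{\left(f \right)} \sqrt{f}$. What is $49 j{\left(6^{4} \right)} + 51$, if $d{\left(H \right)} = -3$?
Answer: $-5241$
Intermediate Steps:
$j{\left(f \right)} = - 3 \sqrt{f}$
$49 j{\left(6^{4} \right)} + 51 = 49 \left(- 3 \sqrt{6^{4}}\right) + 51 = 49 \left(- 3 \sqrt{1296}\right) + 51 = 49 \left(\left(-3\right) 36\right) + 51 = 49 \left(-108\right) + 51 = -5292 + 51 = -5241$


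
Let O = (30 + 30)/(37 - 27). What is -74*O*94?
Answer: -41736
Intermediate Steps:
O = 6 (O = 60/10 = 60*(⅒) = 6)
-74*O*94 = -74*6*94 = -444*94 = -41736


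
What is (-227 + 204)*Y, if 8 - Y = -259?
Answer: -6141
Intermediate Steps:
Y = 267 (Y = 8 - 1*(-259) = 8 + 259 = 267)
(-227 + 204)*Y = (-227 + 204)*267 = -23*267 = -6141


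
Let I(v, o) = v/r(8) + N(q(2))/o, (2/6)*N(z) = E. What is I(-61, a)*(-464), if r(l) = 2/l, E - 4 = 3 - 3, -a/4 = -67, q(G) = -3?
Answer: 7584080/67 ≈ 1.1320e+5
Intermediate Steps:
a = 268 (a = -4*(-67) = 268)
E = 4 (E = 4 + (3 - 3) = 4 + 0 = 4)
N(z) = 12 (N(z) = 3*4 = 12)
I(v, o) = 4*v + 12/o (I(v, o) = v/((2/8)) + 12/o = v/((2*(⅛))) + 12/o = v/(¼) + 12/o = v*4 + 12/o = 4*v + 12/o)
I(-61, a)*(-464) = (4*(-61) + 12/268)*(-464) = (-244 + 12*(1/268))*(-464) = (-244 + 3/67)*(-464) = -16345/67*(-464) = 7584080/67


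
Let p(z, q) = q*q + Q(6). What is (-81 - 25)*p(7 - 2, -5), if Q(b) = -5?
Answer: -2120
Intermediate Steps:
p(z, q) = -5 + q² (p(z, q) = q*q - 5 = q² - 5 = -5 + q²)
(-81 - 25)*p(7 - 2, -5) = (-81 - 25)*(-5 + (-5)²) = -106*(-5 + 25) = -106*20 = -2120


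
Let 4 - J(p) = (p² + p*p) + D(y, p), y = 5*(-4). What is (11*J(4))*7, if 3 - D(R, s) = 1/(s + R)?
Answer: -38269/16 ≈ -2391.8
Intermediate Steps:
y = -20
D(R, s) = 3 - 1/(R + s) (D(R, s) = 3 - 1/(s + R) = 3 - 1/(R + s))
J(p) = 4 - 2*p² - (-61 + 3*p)/(-20 + p) (J(p) = 4 - ((p² + p*p) + (-1 + 3*(-20) + 3*p)/(-20 + p)) = 4 - ((p² + p²) + (-1 - 60 + 3*p)/(-20 + p)) = 4 - (2*p² + (-61 + 3*p)/(-20 + p)) = 4 + (-2*p² - (-61 + 3*p)/(-20 + p)) = 4 - 2*p² - (-61 + 3*p)/(-20 + p))
(11*J(4))*7 = (11*((-19 + 4 - 2*4³ + 40*4²)/(-20 + 4)))*7 = (11*((-19 + 4 - 2*64 + 40*16)/(-16)))*7 = (11*(-(-19 + 4 - 128 + 640)/16))*7 = (11*(-1/16*497))*7 = (11*(-497/16))*7 = -5467/16*7 = -38269/16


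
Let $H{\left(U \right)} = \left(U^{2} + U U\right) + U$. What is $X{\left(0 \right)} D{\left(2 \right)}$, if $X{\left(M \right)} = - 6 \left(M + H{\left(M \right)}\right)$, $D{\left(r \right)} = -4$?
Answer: $0$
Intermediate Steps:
$H{\left(U \right)} = U + 2 U^{2}$ ($H{\left(U \right)} = \left(U^{2} + U^{2}\right) + U = 2 U^{2} + U = U + 2 U^{2}$)
$X{\left(M \right)} = - 6 M - 6 M \left(1 + 2 M\right)$ ($X{\left(M \right)} = - 6 \left(M + M \left(1 + 2 M\right)\right) = - 6 M - 6 M \left(1 + 2 M\right)$)
$X{\left(0 \right)} D{\left(2 \right)} = 12 \cdot 0 \left(-1 - 0\right) \left(-4\right) = 12 \cdot 0 \left(-1 + 0\right) \left(-4\right) = 12 \cdot 0 \left(-1\right) \left(-4\right) = 0 \left(-4\right) = 0$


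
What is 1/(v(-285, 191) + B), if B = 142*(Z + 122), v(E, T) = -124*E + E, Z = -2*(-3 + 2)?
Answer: 1/52663 ≈ 1.8989e-5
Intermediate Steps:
Z = 2 (Z = -2*(-1) = 2)
v(E, T) = -123*E
B = 17608 (B = 142*(2 + 122) = 142*124 = 17608)
1/(v(-285, 191) + B) = 1/(-123*(-285) + 17608) = 1/(35055 + 17608) = 1/52663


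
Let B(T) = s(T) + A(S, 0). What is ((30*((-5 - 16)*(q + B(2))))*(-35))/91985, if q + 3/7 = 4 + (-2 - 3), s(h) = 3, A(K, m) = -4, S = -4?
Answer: -10710/18397 ≈ -0.58216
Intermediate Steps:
B(T) = -1 (B(T) = 3 - 4 = -1)
q = -10/7 (q = -3/7 + (4 + (-2 - 3)) = -3/7 + (4 - 5) = -3/7 - 1 = -10/7 ≈ -1.4286)
((30*((-5 - 16)*(q + B(2))))*(-35))/91985 = ((30*((-5 - 16)*(-10/7 - 1)))*(-35))/91985 = ((30*(-21*(-17/7)))*(-35))*(1/91985) = ((30*51)*(-35))*(1/91985) = (1530*(-35))*(1/91985) = -53550*1/91985 = -10710/18397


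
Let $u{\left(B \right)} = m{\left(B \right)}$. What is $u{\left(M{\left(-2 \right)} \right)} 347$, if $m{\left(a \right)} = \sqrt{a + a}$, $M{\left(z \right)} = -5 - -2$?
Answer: $347 i \sqrt{6} \approx 849.97 i$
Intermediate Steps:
$M{\left(z \right)} = -3$ ($M{\left(z \right)} = -5 + 2 = -3$)
$m{\left(a \right)} = \sqrt{2} \sqrt{a}$ ($m{\left(a \right)} = \sqrt{2 a} = \sqrt{2} \sqrt{a}$)
$u{\left(B \right)} = \sqrt{2} \sqrt{B}$
$u{\left(M{\left(-2 \right)} \right)} 347 = \sqrt{2} \sqrt{-3} \cdot 347 = \sqrt{2} i \sqrt{3} \cdot 347 = i \sqrt{6} \cdot 347 = 347 i \sqrt{6}$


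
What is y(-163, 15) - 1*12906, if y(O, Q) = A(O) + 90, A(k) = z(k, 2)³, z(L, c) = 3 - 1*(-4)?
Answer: -12473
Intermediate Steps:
z(L, c) = 7 (z(L, c) = 3 + 4 = 7)
A(k) = 343 (A(k) = 7³ = 343)
y(O, Q) = 433 (y(O, Q) = 343 + 90 = 433)
y(-163, 15) - 1*12906 = 433 - 1*12906 = 433 - 12906 = -12473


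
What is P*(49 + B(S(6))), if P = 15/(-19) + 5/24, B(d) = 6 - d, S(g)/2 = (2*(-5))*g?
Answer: -46375/456 ≈ -101.70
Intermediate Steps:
S(g) = -20*g (S(g) = 2*((2*(-5))*g) = 2*(-10*g) = -20*g)
P = -265/456 (P = 15*(-1/19) + 5*(1/24) = -15/19 + 5/24 = -265/456 ≈ -0.58114)
P*(49 + B(S(6))) = -265*(49 + (6 - (-20)*6))/456 = -265*(49 + (6 - 1*(-120)))/456 = -265*(49 + (6 + 120))/456 = -265*(49 + 126)/456 = -265/456*175 = -46375/456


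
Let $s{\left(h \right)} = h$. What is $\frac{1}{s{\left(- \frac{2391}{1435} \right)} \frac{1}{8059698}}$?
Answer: $- \frac{3855222210}{797} \approx -4.8372 \cdot 10^{6}$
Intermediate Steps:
$\frac{1}{s{\left(- \frac{2391}{1435} \right)} \frac{1}{8059698}} = \frac{1}{- \frac{2391}{1435} \cdot \frac{1}{8059698}} = \frac{1}{\left(-2391\right) \frac{1}{1435} \cdot \frac{1}{8059698}} = \frac{1}{\left(- \frac{2391}{1435}\right) \frac{1}{8059698}} = \frac{1}{- \frac{797}{3855222210}} = - \frac{3855222210}{797}$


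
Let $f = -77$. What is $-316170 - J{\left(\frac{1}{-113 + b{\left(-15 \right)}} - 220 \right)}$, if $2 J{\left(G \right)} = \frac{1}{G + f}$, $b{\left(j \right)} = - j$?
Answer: $- \frac{9202760141}{29107} \approx -3.1617 \cdot 10^{5}$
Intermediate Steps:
$J{\left(G \right)} = \frac{1}{2 \left(-77 + G\right)}$ ($J{\left(G \right)} = \frac{1}{2 \left(G - 77\right)} = \frac{1}{2 \left(-77 + G\right)}$)
$-316170 - J{\left(\frac{1}{-113 + b{\left(-15 \right)}} - 220 \right)} = -316170 - \frac{1}{2 \left(-77 - \left(220 - \frac{1}{-113 - -15}\right)\right)} = -316170 - \frac{1}{2 \left(-77 - \left(220 - \frac{1}{-113 + 15}\right)\right)} = -316170 - \frac{1}{2 \left(-77 - \left(220 - \frac{1}{-98}\right)\right)} = -316170 - \frac{1}{2 \left(-77 - \frac{21561}{98}\right)} = -316170 - \frac{1}{2 \left(- \frac{29107}{98}\right)} = -316170 - \frac{1}{2} \left(- \frac{98}{29107}\right) = -316170 - - \frac{49}{29107} = -316170 + \frac{49}{29107} = - \frac{9202760141}{29107}$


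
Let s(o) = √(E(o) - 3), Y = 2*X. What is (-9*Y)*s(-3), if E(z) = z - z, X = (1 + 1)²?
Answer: -72*I*√3 ≈ -124.71*I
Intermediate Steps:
X = 4 (X = 2² = 4)
E(z) = 0
Y = 8 (Y = 2*4 = 8)
s(o) = I*√3 (s(o) = √(0 - 3) = √(-3) = I*√3)
(-9*Y)*s(-3) = (-9*8)*(I*√3) = -72*I*√3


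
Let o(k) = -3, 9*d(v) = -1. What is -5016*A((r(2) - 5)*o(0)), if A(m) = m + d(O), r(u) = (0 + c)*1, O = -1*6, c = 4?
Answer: -43472/3 ≈ -14491.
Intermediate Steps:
O = -6
d(v) = -1/9 (d(v) = (1/9)*(-1) = -1/9)
r(u) = 4 (r(u) = (0 + 4)*1 = 4*1 = 4)
A(m) = -1/9 + m (A(m) = m - 1/9 = -1/9 + m)
-5016*A((r(2) - 5)*o(0)) = -5016*(-1/9 + (4 - 5)*(-3)) = -5016*(-1/9 - 1*(-3)) = -5016*(-1/9 + 3) = -5016*26/9 = -43472/3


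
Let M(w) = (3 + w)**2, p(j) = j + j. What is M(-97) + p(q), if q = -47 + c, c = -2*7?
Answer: 8714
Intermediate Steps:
c = -14
q = -61 (q = -47 - 14 = -61)
p(j) = 2*j
M(-97) + p(q) = (3 - 97)**2 + 2*(-61) = (-94)**2 - 122 = 8836 - 122 = 8714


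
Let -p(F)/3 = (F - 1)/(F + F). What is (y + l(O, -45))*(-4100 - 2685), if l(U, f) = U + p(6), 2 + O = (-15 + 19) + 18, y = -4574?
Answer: 123629485/4 ≈ 3.0907e+7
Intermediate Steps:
p(F) = -3*(-1 + F)/(2*F) (p(F) = -3*(F - 1)/(F + F) = -3*(-1 + F)/(2*F))
O = 20 (O = -2 + ((-15 + 19) + 18) = -2 + (4 + 18) = -2 + 22 = 20)
l(U, f) = -5/4 + U (l(U, f) = U + (3/2)*(1 - 1*6)/6 = U + (3/2)*(⅙)*(1 - 6) = U + (3/2)*(⅙)*(-5) = U - 5/4 = -5/4 + U)
(y + l(O, -45))*(-4100 - 2685) = (-4574 + (-5/4 + 20))*(-4100 - 2685) = (-4574 + 75/4)*(-6785) = -18221/4*(-6785) = 123629485/4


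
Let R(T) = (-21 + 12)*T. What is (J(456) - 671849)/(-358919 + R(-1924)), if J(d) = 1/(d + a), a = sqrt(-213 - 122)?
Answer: 139926662623/71145998413 + I*sqrt(335)/71145998413 ≈ 1.9668 + 2.5726e-10*I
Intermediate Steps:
a = I*sqrt(335) (a = sqrt(-335) = I*sqrt(335) ≈ 18.303*I)
R(T) = -9*T
J(d) = 1/(d + I*sqrt(335))
(J(456) - 671849)/(-358919 + R(-1924)) = (1/(456 + I*sqrt(335)) - 671849)/(-358919 - 9*(-1924)) = (-671849 + 1/(456 + I*sqrt(335)))/(-358919 + 17316) = (-671849 + 1/(456 + I*sqrt(335)))/(-341603) = (-671849 + 1/(456 + I*sqrt(335)))*(-1/341603) = 671849/341603 - 1/(341603*(456 + I*sqrt(335)))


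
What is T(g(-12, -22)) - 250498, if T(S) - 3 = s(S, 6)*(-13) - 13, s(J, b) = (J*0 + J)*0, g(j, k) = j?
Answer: -250508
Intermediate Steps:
s(J, b) = 0 (s(J, b) = (0 + J)*0 = J*0 = 0)
T(S) = -10 (T(S) = 3 + (0*(-13) - 13) = 3 + (0 - 13) = 3 - 13 = -10)
T(g(-12, -22)) - 250498 = -10 - 250498 = -250508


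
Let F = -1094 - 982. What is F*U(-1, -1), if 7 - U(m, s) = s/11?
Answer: -161928/11 ≈ -14721.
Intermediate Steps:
U(m, s) = 7 - s/11
F = -2076
F*U(-1, -1) = -2076*(7 - 1/11*(-1)) = -2076*(7 + 1/11) = -2076*78/11 = -161928/11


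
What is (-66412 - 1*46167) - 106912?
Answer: -219491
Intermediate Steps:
(-66412 - 1*46167) - 106912 = (-66412 - 46167) - 106912 = -112579 - 106912 = -219491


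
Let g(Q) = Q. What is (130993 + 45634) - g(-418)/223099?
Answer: 39405307491/223099 ≈ 1.7663e+5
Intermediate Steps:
(130993 + 45634) - g(-418)/223099 = (130993 + 45634) - (-418)/223099 = 176627 - (-418)/223099 = 176627 - 1*(-418/223099) = 176627 + 418/223099 = 39405307491/223099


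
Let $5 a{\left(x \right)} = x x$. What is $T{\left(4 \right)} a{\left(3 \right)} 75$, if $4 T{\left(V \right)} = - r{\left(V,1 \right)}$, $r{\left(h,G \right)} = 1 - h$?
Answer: $\frac{405}{4} \approx 101.25$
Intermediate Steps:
$a{\left(x \right)} = \frac{x^{2}}{5}$ ($a{\left(x \right)} = \frac{x x}{5} = \frac{x^{2}}{5}$)
$T{\left(V \right)} = - \frac{1}{4} + \frac{V}{4}$ ($T{\left(V \right)} = \frac{\left(-1\right) \left(1 - V\right)}{4} = \frac{-1 + V}{4} = - \frac{1}{4} + \frac{V}{4}$)
$T{\left(4 \right)} a{\left(3 \right)} 75 = \left(- \frac{1}{4} + \frac{1}{4} \cdot 4\right) \frac{3^{2}}{5} \cdot 75 = \left(- \frac{1}{4} + 1\right) \frac{1}{5} \cdot 9 \cdot 75 = \frac{3}{4} \cdot \frac{9}{5} \cdot 75 = \frac{27}{20} \cdot 75 = \frac{405}{4}$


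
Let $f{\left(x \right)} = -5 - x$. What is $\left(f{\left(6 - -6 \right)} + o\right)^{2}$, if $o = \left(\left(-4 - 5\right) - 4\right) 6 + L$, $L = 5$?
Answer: $8100$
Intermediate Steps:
$o = -73$ ($o = \left(\left(-4 - 5\right) - 4\right) 6 + 5 = \left(-9 - 4\right) 6 + 5 = \left(-13\right) 6 + 5 = -78 + 5 = -73$)
$\left(f{\left(6 - -6 \right)} + o\right)^{2} = \left(\left(-5 - \left(6 - -6\right)\right) - 73\right)^{2} = \left(\left(-5 - \left(6 + 6\right)\right) - 73\right)^{2} = \left(\left(-5 - 12\right) - 73\right)^{2} = \left(-17 - 73\right)^{2} = \left(-90\right)^{2} = 8100$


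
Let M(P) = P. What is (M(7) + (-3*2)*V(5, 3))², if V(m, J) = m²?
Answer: 20449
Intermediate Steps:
(M(7) + (-3*2)*V(5, 3))² = (7 - 3*2*5²)² = (7 - 6*25)² = (7 - 150)² = (-143)² = 20449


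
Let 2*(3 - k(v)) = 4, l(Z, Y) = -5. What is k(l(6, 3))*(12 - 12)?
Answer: 0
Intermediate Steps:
k(v) = 1 (k(v) = 3 - ½*4 = 3 - 2 = 1)
k(l(6, 3))*(12 - 12) = 1*(12 - 12) = 1*0 = 0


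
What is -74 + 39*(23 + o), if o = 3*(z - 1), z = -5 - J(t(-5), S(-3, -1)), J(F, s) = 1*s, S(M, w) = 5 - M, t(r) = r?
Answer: -815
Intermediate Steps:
J(F, s) = s
z = -13 (z = -5 - (5 - 1*(-3)) = -5 - (5 + 3) = -5 - 1*8 = -5 - 8 = -13)
o = -42 (o = 3*(-13 - 1) = 3*(-14) = -42)
-74 + 39*(23 + o) = -74 + 39*(23 - 42) = -74 + 39*(-19) = -74 - 741 = -815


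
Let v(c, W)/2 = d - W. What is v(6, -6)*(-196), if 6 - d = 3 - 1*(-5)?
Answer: -1568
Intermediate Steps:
d = -2 (d = 6 - (3 - 1*(-5)) = 6 - (3 + 5) = 6 - 1*8 = 6 - 8 = -2)
v(c, W) = -4 - 2*W (v(c, W) = 2*(-2 - W) = -4 - 2*W)
v(6, -6)*(-196) = (-4 - 2*(-6))*(-196) = (-4 + 12)*(-196) = 8*(-196) = -1568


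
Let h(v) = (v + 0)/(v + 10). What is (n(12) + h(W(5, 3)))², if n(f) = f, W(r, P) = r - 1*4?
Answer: 17689/121 ≈ 146.19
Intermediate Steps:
W(r, P) = -4 + r (W(r, P) = r - 4 = -4 + r)
h(v) = v/(10 + v)
(n(12) + h(W(5, 3)))² = (12 + (-4 + 5)/(10 + (-4 + 5)))² = (12 + 1/(10 + 1))² = (12 + 1/11)² = (133/11)² = 17689/121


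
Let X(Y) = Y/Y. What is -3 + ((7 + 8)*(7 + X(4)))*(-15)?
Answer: -1803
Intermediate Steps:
X(Y) = 1
-3 + ((7 + 8)*(7 + X(4)))*(-15) = -3 + ((7 + 8)*(7 + 1))*(-15) = -3 + (15*8)*(-15) = -3 + 120*(-15) = -3 - 1800 = -1803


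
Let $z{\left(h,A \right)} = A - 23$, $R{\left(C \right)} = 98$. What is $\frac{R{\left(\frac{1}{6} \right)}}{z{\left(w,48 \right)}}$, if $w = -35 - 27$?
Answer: $\frac{98}{25} \approx 3.92$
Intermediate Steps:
$w = -62$ ($w = -35 - 27 = -62$)
$z{\left(h,A \right)} = -23 + A$ ($z{\left(h,A \right)} = A - 23 = -23 + A$)
$\frac{R{\left(\frac{1}{6} \right)}}{z{\left(w,48 \right)}} = \frac{98}{-23 + 48} = \frac{98}{25}$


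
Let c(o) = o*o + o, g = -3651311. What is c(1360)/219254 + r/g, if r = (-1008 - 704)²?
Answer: 3057904706392/400282270997 ≈ 7.6394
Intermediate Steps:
r = 2930944 (r = (-1712)² = 2930944)
c(o) = o + o² (c(o) = o² + o = o + o²)
c(1360)/219254 + r/g = (1360*(1 + 1360))/219254 + 2930944/(-3651311) = (1360*1361)*(1/219254) + 2930944*(-1/3651311) = 1850960*(1/219254) - 2930944/3651311 = 925480/109627 - 2930944/3651311 = 3057904706392/400282270997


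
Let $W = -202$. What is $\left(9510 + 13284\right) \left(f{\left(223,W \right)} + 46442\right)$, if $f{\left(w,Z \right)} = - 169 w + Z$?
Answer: $194957082$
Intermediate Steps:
$f{\left(w,Z \right)} = Z - 169 w$
$\left(9510 + 13284\right) \left(f{\left(223,W \right)} + 46442\right) = \left(9510 + 13284\right) \left(\left(-202 - 37687\right) + 46442\right) = 22794 \left(\left(-202 - 37687\right) + 46442\right) = 22794 \left(-37889 + 46442\right) = 22794 \cdot 8553 = 194957082$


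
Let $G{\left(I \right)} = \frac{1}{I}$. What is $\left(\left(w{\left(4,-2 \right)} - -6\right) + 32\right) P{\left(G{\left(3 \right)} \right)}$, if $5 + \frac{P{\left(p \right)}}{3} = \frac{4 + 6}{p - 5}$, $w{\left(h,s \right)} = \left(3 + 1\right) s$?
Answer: $- \frac{4500}{7} \approx -642.86$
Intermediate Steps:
$w{\left(h,s \right)} = 4 s$
$P{\left(p \right)} = -15 + \frac{30}{-5 + p}$ ($P{\left(p \right)} = -15 + 3 \frac{4 + 6}{p - 5} = -15 + 3 \frac{10}{-5 + p} = -15 + \frac{30}{-5 + p}$)
$\left(\left(w{\left(4,-2 \right)} - -6\right) + 32\right) P{\left(G{\left(3 \right)} \right)} = \left(\left(4 \left(-2\right) - -6\right) + 32\right) \frac{15 \left(7 - \frac{1}{3}\right)}{-5 + \frac{1}{3}} = \left(\left(-8 + 6\right) + 32\right) \frac{15 \left(7 - \frac{1}{3}\right)}{-5 + \frac{1}{3}} = \left(-2 + 32\right) \frac{15 \left(7 - \frac{1}{3}\right)}{- \frac{14}{3}} = 30 \cdot 15 \left(- \frac{3}{14}\right) \frac{20}{3} = 30 \left(- \frac{150}{7}\right) = - \frac{4500}{7}$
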